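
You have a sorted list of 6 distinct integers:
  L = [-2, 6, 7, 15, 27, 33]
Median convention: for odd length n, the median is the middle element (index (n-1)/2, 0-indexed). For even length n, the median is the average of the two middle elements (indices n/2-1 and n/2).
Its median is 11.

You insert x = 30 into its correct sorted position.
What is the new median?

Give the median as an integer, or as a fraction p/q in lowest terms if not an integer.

Answer: 15

Derivation:
Old list (sorted, length 6): [-2, 6, 7, 15, 27, 33]
Old median = 11
Insert x = 30
Old length even (6). Middle pair: indices 2,3 = 7,15.
New length odd (7). New median = single middle element.
x = 30: 5 elements are < x, 1 elements are > x.
New sorted list: [-2, 6, 7, 15, 27, 30, 33]
New median = 15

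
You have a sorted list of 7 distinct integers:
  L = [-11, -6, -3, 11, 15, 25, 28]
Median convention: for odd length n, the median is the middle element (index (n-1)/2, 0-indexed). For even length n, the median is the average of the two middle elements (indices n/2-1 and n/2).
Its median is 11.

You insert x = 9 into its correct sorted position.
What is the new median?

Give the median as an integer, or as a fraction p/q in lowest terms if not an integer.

Old list (sorted, length 7): [-11, -6, -3, 11, 15, 25, 28]
Old median = 11
Insert x = 9
Old length odd (7). Middle was index 3 = 11.
New length even (8). New median = avg of two middle elements.
x = 9: 3 elements are < x, 4 elements are > x.
New sorted list: [-11, -6, -3, 9, 11, 15, 25, 28]
New median = 10

Answer: 10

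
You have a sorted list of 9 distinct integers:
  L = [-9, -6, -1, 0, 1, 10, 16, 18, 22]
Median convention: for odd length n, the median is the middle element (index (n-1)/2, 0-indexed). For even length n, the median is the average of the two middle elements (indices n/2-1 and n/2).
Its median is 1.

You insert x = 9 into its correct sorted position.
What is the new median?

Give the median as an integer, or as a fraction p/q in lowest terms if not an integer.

Old list (sorted, length 9): [-9, -6, -1, 0, 1, 10, 16, 18, 22]
Old median = 1
Insert x = 9
Old length odd (9). Middle was index 4 = 1.
New length even (10). New median = avg of two middle elements.
x = 9: 5 elements are < x, 4 elements are > x.
New sorted list: [-9, -6, -1, 0, 1, 9, 10, 16, 18, 22]
New median = 5

Answer: 5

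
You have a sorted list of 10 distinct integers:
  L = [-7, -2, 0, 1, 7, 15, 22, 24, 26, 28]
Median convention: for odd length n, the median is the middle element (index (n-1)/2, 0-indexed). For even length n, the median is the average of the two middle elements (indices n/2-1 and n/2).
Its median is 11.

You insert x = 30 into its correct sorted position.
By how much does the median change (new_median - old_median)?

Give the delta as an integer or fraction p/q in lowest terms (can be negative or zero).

Answer: 4

Derivation:
Old median = 11
After inserting x = 30: new sorted = [-7, -2, 0, 1, 7, 15, 22, 24, 26, 28, 30]
New median = 15
Delta = 15 - 11 = 4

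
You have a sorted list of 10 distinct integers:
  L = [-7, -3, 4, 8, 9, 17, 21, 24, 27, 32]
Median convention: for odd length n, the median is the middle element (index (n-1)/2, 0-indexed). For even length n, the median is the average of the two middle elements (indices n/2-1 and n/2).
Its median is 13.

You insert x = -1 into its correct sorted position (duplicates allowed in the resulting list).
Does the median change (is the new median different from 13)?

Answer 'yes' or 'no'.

Answer: yes

Derivation:
Old median = 13
Insert x = -1
New median = 9
Changed? yes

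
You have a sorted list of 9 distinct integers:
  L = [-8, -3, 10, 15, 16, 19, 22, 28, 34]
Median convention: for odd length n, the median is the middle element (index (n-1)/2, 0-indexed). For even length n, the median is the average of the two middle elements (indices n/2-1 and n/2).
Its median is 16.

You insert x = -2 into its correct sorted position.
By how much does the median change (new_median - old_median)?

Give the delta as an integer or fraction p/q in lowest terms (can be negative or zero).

Answer: -1/2

Derivation:
Old median = 16
After inserting x = -2: new sorted = [-8, -3, -2, 10, 15, 16, 19, 22, 28, 34]
New median = 31/2
Delta = 31/2 - 16 = -1/2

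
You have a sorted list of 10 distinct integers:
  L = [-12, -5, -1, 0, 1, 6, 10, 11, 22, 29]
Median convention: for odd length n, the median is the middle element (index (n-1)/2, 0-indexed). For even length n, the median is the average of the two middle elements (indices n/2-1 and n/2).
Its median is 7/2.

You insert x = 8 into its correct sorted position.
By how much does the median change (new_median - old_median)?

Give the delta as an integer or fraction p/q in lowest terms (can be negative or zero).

Old median = 7/2
After inserting x = 8: new sorted = [-12, -5, -1, 0, 1, 6, 8, 10, 11, 22, 29]
New median = 6
Delta = 6 - 7/2 = 5/2

Answer: 5/2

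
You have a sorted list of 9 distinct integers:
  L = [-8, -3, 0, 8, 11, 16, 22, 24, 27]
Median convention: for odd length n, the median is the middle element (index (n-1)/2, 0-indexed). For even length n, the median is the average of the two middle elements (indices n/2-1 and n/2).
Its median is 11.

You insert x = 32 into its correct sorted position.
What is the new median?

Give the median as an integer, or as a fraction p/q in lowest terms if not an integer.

Old list (sorted, length 9): [-8, -3, 0, 8, 11, 16, 22, 24, 27]
Old median = 11
Insert x = 32
Old length odd (9). Middle was index 4 = 11.
New length even (10). New median = avg of two middle elements.
x = 32: 9 elements are < x, 0 elements are > x.
New sorted list: [-8, -3, 0, 8, 11, 16, 22, 24, 27, 32]
New median = 27/2

Answer: 27/2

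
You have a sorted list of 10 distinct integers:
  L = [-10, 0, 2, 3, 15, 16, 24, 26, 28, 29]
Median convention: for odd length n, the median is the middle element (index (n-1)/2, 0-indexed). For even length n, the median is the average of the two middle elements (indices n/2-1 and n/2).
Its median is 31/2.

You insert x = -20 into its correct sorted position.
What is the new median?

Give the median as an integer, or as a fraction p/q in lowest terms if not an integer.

Answer: 15

Derivation:
Old list (sorted, length 10): [-10, 0, 2, 3, 15, 16, 24, 26, 28, 29]
Old median = 31/2
Insert x = -20
Old length even (10). Middle pair: indices 4,5 = 15,16.
New length odd (11). New median = single middle element.
x = -20: 0 elements are < x, 10 elements are > x.
New sorted list: [-20, -10, 0, 2, 3, 15, 16, 24, 26, 28, 29]
New median = 15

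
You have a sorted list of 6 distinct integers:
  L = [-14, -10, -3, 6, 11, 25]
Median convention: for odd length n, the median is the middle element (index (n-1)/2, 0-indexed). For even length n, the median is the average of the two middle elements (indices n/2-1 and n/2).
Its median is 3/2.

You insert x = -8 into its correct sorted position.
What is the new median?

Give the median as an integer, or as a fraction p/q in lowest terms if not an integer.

Answer: -3

Derivation:
Old list (sorted, length 6): [-14, -10, -3, 6, 11, 25]
Old median = 3/2
Insert x = -8
Old length even (6). Middle pair: indices 2,3 = -3,6.
New length odd (7). New median = single middle element.
x = -8: 2 elements are < x, 4 elements are > x.
New sorted list: [-14, -10, -8, -3, 6, 11, 25]
New median = -3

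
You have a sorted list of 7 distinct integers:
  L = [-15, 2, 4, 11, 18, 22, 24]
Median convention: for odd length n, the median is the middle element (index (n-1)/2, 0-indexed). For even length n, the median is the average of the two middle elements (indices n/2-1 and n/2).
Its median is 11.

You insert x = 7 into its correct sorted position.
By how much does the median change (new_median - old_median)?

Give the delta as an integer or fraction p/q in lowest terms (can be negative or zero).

Answer: -2

Derivation:
Old median = 11
After inserting x = 7: new sorted = [-15, 2, 4, 7, 11, 18, 22, 24]
New median = 9
Delta = 9 - 11 = -2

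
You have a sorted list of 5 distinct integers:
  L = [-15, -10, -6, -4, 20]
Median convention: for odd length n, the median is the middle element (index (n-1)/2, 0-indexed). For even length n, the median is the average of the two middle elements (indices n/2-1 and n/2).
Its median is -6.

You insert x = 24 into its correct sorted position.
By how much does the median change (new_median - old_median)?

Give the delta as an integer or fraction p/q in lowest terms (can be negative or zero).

Answer: 1

Derivation:
Old median = -6
After inserting x = 24: new sorted = [-15, -10, -6, -4, 20, 24]
New median = -5
Delta = -5 - -6 = 1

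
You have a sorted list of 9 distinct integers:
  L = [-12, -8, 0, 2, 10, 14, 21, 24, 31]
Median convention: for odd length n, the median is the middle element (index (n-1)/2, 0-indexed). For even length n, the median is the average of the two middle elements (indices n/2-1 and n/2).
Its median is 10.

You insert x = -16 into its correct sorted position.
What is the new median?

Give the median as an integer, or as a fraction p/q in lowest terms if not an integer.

Old list (sorted, length 9): [-12, -8, 0, 2, 10, 14, 21, 24, 31]
Old median = 10
Insert x = -16
Old length odd (9). Middle was index 4 = 10.
New length even (10). New median = avg of two middle elements.
x = -16: 0 elements are < x, 9 elements are > x.
New sorted list: [-16, -12, -8, 0, 2, 10, 14, 21, 24, 31]
New median = 6

Answer: 6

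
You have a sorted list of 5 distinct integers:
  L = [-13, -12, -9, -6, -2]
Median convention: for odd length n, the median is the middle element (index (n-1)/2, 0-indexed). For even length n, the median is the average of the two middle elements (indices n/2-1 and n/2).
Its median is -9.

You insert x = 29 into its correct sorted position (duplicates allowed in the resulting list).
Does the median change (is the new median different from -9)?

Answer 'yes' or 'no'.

Answer: yes

Derivation:
Old median = -9
Insert x = 29
New median = -15/2
Changed? yes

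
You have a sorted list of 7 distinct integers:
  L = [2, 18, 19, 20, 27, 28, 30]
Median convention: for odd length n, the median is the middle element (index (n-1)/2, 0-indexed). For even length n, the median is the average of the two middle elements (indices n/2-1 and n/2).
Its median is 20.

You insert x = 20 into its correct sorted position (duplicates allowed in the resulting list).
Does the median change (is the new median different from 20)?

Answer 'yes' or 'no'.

Answer: no

Derivation:
Old median = 20
Insert x = 20
New median = 20
Changed? no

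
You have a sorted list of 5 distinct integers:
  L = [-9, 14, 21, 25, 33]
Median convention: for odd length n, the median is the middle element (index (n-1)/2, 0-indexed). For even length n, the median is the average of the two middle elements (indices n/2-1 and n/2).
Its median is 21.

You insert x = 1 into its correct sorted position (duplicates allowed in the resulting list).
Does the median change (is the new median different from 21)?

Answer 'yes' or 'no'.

Old median = 21
Insert x = 1
New median = 35/2
Changed? yes

Answer: yes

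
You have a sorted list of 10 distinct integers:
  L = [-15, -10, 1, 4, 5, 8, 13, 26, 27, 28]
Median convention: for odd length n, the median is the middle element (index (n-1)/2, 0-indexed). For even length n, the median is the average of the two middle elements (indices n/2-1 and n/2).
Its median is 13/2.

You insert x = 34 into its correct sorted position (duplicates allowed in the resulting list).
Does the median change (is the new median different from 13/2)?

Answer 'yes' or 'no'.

Answer: yes

Derivation:
Old median = 13/2
Insert x = 34
New median = 8
Changed? yes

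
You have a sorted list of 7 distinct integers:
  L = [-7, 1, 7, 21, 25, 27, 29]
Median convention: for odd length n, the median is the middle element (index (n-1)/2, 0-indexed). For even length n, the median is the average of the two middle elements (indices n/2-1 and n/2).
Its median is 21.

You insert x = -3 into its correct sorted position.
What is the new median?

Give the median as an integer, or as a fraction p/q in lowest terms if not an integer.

Old list (sorted, length 7): [-7, 1, 7, 21, 25, 27, 29]
Old median = 21
Insert x = -3
Old length odd (7). Middle was index 3 = 21.
New length even (8). New median = avg of two middle elements.
x = -3: 1 elements are < x, 6 elements are > x.
New sorted list: [-7, -3, 1, 7, 21, 25, 27, 29]
New median = 14

Answer: 14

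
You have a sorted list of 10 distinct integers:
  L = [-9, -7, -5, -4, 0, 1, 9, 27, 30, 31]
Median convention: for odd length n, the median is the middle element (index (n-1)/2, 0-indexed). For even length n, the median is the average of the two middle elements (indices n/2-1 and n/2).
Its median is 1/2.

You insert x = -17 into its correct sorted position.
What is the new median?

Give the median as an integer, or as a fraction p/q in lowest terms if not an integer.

Old list (sorted, length 10): [-9, -7, -5, -4, 0, 1, 9, 27, 30, 31]
Old median = 1/2
Insert x = -17
Old length even (10). Middle pair: indices 4,5 = 0,1.
New length odd (11). New median = single middle element.
x = -17: 0 elements are < x, 10 elements are > x.
New sorted list: [-17, -9, -7, -5, -4, 0, 1, 9, 27, 30, 31]
New median = 0

Answer: 0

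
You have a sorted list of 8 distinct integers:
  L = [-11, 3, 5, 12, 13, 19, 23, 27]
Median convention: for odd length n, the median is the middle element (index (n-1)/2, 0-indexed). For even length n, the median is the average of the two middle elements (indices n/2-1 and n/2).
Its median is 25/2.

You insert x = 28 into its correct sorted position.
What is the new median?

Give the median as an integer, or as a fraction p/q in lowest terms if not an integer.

Old list (sorted, length 8): [-11, 3, 5, 12, 13, 19, 23, 27]
Old median = 25/2
Insert x = 28
Old length even (8). Middle pair: indices 3,4 = 12,13.
New length odd (9). New median = single middle element.
x = 28: 8 elements are < x, 0 elements are > x.
New sorted list: [-11, 3, 5, 12, 13, 19, 23, 27, 28]
New median = 13

Answer: 13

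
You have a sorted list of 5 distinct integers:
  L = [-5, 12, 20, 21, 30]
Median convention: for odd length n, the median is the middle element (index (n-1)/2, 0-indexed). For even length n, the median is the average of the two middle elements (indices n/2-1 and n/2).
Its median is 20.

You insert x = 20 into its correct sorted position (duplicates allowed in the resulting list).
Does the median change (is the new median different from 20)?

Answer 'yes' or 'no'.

Answer: no

Derivation:
Old median = 20
Insert x = 20
New median = 20
Changed? no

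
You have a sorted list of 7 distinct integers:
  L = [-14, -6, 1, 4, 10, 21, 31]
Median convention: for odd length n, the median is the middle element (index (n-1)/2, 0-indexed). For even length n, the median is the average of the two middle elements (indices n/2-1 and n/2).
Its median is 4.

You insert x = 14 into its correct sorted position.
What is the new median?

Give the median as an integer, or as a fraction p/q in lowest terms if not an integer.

Old list (sorted, length 7): [-14, -6, 1, 4, 10, 21, 31]
Old median = 4
Insert x = 14
Old length odd (7). Middle was index 3 = 4.
New length even (8). New median = avg of two middle elements.
x = 14: 5 elements are < x, 2 elements are > x.
New sorted list: [-14, -6, 1, 4, 10, 14, 21, 31]
New median = 7

Answer: 7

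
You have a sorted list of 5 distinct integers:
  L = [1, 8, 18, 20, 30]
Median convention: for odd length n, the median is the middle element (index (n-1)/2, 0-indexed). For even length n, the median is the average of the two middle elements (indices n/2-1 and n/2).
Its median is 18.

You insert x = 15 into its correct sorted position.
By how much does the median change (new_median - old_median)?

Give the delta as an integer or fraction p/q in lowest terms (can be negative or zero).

Old median = 18
After inserting x = 15: new sorted = [1, 8, 15, 18, 20, 30]
New median = 33/2
Delta = 33/2 - 18 = -3/2

Answer: -3/2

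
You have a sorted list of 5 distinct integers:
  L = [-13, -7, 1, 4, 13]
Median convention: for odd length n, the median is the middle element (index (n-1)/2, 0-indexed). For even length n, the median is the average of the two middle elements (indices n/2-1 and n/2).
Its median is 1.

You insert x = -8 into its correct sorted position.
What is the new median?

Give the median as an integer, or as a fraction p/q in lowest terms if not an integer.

Answer: -3

Derivation:
Old list (sorted, length 5): [-13, -7, 1, 4, 13]
Old median = 1
Insert x = -8
Old length odd (5). Middle was index 2 = 1.
New length even (6). New median = avg of two middle elements.
x = -8: 1 elements are < x, 4 elements are > x.
New sorted list: [-13, -8, -7, 1, 4, 13]
New median = -3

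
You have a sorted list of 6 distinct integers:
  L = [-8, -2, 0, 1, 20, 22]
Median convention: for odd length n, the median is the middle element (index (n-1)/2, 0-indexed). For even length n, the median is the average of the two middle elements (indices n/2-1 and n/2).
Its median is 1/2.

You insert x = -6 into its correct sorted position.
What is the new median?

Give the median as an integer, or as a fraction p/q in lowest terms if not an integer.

Answer: 0

Derivation:
Old list (sorted, length 6): [-8, -2, 0, 1, 20, 22]
Old median = 1/2
Insert x = -6
Old length even (6). Middle pair: indices 2,3 = 0,1.
New length odd (7). New median = single middle element.
x = -6: 1 elements are < x, 5 elements are > x.
New sorted list: [-8, -6, -2, 0, 1, 20, 22]
New median = 0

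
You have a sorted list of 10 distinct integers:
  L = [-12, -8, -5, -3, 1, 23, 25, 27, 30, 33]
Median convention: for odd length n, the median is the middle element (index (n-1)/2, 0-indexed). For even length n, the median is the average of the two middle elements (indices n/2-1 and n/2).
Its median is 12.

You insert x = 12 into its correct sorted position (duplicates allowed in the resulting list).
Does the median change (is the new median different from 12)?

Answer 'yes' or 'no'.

Old median = 12
Insert x = 12
New median = 12
Changed? no

Answer: no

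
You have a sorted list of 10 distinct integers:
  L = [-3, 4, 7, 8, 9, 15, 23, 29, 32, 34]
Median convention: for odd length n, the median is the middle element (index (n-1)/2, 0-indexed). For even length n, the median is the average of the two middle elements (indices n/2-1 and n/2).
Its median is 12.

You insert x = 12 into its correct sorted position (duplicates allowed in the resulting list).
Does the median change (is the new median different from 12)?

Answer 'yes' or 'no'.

Old median = 12
Insert x = 12
New median = 12
Changed? no

Answer: no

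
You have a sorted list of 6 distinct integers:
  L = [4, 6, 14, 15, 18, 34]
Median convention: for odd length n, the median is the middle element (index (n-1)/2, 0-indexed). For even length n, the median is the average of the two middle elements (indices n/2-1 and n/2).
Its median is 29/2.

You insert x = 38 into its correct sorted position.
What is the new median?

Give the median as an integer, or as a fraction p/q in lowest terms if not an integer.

Answer: 15

Derivation:
Old list (sorted, length 6): [4, 6, 14, 15, 18, 34]
Old median = 29/2
Insert x = 38
Old length even (6). Middle pair: indices 2,3 = 14,15.
New length odd (7). New median = single middle element.
x = 38: 6 elements are < x, 0 elements are > x.
New sorted list: [4, 6, 14, 15, 18, 34, 38]
New median = 15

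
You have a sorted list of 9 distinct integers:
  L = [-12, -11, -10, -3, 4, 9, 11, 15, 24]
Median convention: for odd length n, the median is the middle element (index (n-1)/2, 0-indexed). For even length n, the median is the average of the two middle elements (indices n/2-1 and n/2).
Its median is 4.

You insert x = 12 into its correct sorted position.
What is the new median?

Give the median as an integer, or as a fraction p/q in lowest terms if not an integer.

Answer: 13/2

Derivation:
Old list (sorted, length 9): [-12, -11, -10, -3, 4, 9, 11, 15, 24]
Old median = 4
Insert x = 12
Old length odd (9). Middle was index 4 = 4.
New length even (10). New median = avg of two middle elements.
x = 12: 7 elements are < x, 2 elements are > x.
New sorted list: [-12, -11, -10, -3, 4, 9, 11, 12, 15, 24]
New median = 13/2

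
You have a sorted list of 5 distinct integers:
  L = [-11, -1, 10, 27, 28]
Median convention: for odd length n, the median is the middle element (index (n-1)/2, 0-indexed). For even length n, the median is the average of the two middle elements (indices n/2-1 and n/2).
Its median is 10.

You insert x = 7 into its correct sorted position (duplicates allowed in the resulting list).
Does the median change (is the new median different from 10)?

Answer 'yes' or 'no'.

Answer: yes

Derivation:
Old median = 10
Insert x = 7
New median = 17/2
Changed? yes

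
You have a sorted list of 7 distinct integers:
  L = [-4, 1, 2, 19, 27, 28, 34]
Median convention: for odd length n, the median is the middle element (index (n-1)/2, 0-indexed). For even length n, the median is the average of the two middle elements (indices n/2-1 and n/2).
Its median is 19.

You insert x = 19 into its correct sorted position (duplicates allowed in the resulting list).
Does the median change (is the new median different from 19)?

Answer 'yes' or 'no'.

Answer: no

Derivation:
Old median = 19
Insert x = 19
New median = 19
Changed? no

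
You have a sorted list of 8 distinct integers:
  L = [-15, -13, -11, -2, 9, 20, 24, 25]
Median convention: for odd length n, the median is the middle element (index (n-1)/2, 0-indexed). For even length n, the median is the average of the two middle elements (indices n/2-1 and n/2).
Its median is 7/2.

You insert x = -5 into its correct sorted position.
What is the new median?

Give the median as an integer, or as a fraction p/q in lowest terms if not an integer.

Old list (sorted, length 8): [-15, -13, -11, -2, 9, 20, 24, 25]
Old median = 7/2
Insert x = -5
Old length even (8). Middle pair: indices 3,4 = -2,9.
New length odd (9). New median = single middle element.
x = -5: 3 elements are < x, 5 elements are > x.
New sorted list: [-15, -13, -11, -5, -2, 9, 20, 24, 25]
New median = -2

Answer: -2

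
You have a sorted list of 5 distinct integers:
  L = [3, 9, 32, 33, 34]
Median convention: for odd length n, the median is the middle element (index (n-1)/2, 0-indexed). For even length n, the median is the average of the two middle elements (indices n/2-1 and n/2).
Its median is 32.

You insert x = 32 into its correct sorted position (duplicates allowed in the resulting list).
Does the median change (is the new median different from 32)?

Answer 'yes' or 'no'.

Old median = 32
Insert x = 32
New median = 32
Changed? no

Answer: no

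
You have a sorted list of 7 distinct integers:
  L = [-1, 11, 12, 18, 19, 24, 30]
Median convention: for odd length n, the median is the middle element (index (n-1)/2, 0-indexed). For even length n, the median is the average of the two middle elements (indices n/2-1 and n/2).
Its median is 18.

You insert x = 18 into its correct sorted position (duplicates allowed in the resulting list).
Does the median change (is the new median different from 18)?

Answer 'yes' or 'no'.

Old median = 18
Insert x = 18
New median = 18
Changed? no

Answer: no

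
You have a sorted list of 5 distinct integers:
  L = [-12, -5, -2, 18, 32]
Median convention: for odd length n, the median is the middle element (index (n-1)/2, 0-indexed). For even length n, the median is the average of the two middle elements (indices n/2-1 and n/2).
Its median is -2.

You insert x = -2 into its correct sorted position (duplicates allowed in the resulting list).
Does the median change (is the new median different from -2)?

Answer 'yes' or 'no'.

Answer: no

Derivation:
Old median = -2
Insert x = -2
New median = -2
Changed? no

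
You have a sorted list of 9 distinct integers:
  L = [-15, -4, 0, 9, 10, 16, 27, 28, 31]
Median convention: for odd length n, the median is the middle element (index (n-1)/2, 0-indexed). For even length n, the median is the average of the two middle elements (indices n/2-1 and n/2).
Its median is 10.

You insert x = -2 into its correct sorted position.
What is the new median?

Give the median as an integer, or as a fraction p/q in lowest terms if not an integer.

Old list (sorted, length 9): [-15, -4, 0, 9, 10, 16, 27, 28, 31]
Old median = 10
Insert x = -2
Old length odd (9). Middle was index 4 = 10.
New length even (10). New median = avg of two middle elements.
x = -2: 2 elements are < x, 7 elements are > x.
New sorted list: [-15, -4, -2, 0, 9, 10, 16, 27, 28, 31]
New median = 19/2

Answer: 19/2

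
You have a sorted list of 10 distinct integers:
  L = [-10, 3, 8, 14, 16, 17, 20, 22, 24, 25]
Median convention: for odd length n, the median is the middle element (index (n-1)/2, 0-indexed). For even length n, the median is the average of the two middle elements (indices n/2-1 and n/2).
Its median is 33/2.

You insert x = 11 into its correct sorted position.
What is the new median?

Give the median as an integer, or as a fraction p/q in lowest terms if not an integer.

Old list (sorted, length 10): [-10, 3, 8, 14, 16, 17, 20, 22, 24, 25]
Old median = 33/2
Insert x = 11
Old length even (10). Middle pair: indices 4,5 = 16,17.
New length odd (11). New median = single middle element.
x = 11: 3 elements are < x, 7 elements are > x.
New sorted list: [-10, 3, 8, 11, 14, 16, 17, 20, 22, 24, 25]
New median = 16

Answer: 16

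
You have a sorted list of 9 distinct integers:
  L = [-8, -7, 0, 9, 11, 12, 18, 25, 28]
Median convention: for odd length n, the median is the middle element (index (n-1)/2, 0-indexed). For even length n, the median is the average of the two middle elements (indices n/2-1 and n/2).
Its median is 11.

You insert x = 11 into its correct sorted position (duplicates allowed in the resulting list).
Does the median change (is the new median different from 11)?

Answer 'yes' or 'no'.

Old median = 11
Insert x = 11
New median = 11
Changed? no

Answer: no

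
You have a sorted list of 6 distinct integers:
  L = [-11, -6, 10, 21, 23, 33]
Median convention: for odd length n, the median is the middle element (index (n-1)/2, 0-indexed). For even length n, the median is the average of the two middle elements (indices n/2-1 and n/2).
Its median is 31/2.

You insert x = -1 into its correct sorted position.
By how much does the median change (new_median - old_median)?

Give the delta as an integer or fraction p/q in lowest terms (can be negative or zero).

Answer: -11/2

Derivation:
Old median = 31/2
After inserting x = -1: new sorted = [-11, -6, -1, 10, 21, 23, 33]
New median = 10
Delta = 10 - 31/2 = -11/2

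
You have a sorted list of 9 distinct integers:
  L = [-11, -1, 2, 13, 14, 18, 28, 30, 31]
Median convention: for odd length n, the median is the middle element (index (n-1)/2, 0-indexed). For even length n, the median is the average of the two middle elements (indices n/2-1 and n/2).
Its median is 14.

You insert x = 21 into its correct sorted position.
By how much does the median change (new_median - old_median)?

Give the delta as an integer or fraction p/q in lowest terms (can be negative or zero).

Old median = 14
After inserting x = 21: new sorted = [-11, -1, 2, 13, 14, 18, 21, 28, 30, 31]
New median = 16
Delta = 16 - 14 = 2

Answer: 2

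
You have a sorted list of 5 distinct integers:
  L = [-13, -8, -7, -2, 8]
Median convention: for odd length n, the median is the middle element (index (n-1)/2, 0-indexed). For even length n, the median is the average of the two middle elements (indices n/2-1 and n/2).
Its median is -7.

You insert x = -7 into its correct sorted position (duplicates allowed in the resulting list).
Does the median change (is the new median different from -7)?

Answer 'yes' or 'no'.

Old median = -7
Insert x = -7
New median = -7
Changed? no

Answer: no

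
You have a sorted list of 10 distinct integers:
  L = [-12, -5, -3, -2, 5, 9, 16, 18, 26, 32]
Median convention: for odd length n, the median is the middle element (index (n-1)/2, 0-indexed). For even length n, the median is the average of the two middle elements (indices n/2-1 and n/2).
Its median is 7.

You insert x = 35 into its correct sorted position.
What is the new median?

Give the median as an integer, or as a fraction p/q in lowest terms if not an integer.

Old list (sorted, length 10): [-12, -5, -3, -2, 5, 9, 16, 18, 26, 32]
Old median = 7
Insert x = 35
Old length even (10). Middle pair: indices 4,5 = 5,9.
New length odd (11). New median = single middle element.
x = 35: 10 elements are < x, 0 elements are > x.
New sorted list: [-12, -5, -3, -2, 5, 9, 16, 18, 26, 32, 35]
New median = 9

Answer: 9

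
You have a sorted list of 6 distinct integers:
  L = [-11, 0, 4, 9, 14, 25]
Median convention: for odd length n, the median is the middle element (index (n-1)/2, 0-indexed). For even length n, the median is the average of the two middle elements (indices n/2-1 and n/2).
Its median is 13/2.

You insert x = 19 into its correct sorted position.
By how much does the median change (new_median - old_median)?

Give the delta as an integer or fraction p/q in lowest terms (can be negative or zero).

Old median = 13/2
After inserting x = 19: new sorted = [-11, 0, 4, 9, 14, 19, 25]
New median = 9
Delta = 9 - 13/2 = 5/2

Answer: 5/2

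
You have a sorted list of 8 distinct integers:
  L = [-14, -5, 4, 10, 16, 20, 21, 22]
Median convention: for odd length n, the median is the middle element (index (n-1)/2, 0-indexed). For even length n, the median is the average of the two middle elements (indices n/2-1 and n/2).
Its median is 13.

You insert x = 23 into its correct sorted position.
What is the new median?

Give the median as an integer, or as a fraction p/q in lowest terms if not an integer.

Old list (sorted, length 8): [-14, -5, 4, 10, 16, 20, 21, 22]
Old median = 13
Insert x = 23
Old length even (8). Middle pair: indices 3,4 = 10,16.
New length odd (9). New median = single middle element.
x = 23: 8 elements are < x, 0 elements are > x.
New sorted list: [-14, -5, 4, 10, 16, 20, 21, 22, 23]
New median = 16

Answer: 16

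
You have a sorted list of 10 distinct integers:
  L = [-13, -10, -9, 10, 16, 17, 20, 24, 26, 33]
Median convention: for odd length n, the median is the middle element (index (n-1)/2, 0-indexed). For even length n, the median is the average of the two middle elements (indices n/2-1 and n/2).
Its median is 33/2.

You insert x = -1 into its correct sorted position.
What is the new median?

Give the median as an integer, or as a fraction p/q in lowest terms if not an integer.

Old list (sorted, length 10): [-13, -10, -9, 10, 16, 17, 20, 24, 26, 33]
Old median = 33/2
Insert x = -1
Old length even (10). Middle pair: indices 4,5 = 16,17.
New length odd (11). New median = single middle element.
x = -1: 3 elements are < x, 7 elements are > x.
New sorted list: [-13, -10, -9, -1, 10, 16, 17, 20, 24, 26, 33]
New median = 16

Answer: 16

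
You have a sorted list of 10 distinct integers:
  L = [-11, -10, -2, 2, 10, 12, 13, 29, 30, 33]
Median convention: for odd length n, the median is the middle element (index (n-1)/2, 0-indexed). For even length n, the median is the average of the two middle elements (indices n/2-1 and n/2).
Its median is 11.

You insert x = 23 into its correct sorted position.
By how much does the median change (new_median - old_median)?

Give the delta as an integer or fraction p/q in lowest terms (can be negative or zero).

Old median = 11
After inserting x = 23: new sorted = [-11, -10, -2, 2, 10, 12, 13, 23, 29, 30, 33]
New median = 12
Delta = 12 - 11 = 1

Answer: 1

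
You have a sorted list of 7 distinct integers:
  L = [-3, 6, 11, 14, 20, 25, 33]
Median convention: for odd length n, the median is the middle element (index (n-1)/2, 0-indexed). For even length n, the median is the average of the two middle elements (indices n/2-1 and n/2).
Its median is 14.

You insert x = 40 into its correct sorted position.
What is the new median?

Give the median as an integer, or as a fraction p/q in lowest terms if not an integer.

Answer: 17

Derivation:
Old list (sorted, length 7): [-3, 6, 11, 14, 20, 25, 33]
Old median = 14
Insert x = 40
Old length odd (7). Middle was index 3 = 14.
New length even (8). New median = avg of two middle elements.
x = 40: 7 elements are < x, 0 elements are > x.
New sorted list: [-3, 6, 11, 14, 20, 25, 33, 40]
New median = 17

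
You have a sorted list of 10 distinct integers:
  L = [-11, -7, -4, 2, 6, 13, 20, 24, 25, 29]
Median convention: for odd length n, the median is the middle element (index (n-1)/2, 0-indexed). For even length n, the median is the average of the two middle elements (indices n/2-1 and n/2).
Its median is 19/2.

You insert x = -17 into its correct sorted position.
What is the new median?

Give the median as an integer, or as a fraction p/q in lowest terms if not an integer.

Answer: 6

Derivation:
Old list (sorted, length 10): [-11, -7, -4, 2, 6, 13, 20, 24, 25, 29]
Old median = 19/2
Insert x = -17
Old length even (10). Middle pair: indices 4,5 = 6,13.
New length odd (11). New median = single middle element.
x = -17: 0 elements are < x, 10 elements are > x.
New sorted list: [-17, -11, -7, -4, 2, 6, 13, 20, 24, 25, 29]
New median = 6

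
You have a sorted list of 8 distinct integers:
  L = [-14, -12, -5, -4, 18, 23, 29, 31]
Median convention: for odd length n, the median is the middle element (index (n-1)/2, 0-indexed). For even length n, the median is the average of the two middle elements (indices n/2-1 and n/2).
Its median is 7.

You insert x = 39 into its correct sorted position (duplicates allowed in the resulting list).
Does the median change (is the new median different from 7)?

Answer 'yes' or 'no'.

Old median = 7
Insert x = 39
New median = 18
Changed? yes

Answer: yes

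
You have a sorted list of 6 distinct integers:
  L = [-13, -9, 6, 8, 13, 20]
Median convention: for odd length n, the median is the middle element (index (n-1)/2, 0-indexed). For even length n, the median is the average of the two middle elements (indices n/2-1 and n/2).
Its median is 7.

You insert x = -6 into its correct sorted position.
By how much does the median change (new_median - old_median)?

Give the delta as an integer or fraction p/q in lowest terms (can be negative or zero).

Answer: -1

Derivation:
Old median = 7
After inserting x = -6: new sorted = [-13, -9, -6, 6, 8, 13, 20]
New median = 6
Delta = 6 - 7 = -1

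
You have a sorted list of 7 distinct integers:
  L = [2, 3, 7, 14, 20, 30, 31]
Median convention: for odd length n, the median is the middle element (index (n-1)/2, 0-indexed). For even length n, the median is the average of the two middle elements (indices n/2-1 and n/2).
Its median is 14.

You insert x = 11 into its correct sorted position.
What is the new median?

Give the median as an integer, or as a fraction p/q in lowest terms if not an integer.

Answer: 25/2

Derivation:
Old list (sorted, length 7): [2, 3, 7, 14, 20, 30, 31]
Old median = 14
Insert x = 11
Old length odd (7). Middle was index 3 = 14.
New length even (8). New median = avg of two middle elements.
x = 11: 3 elements are < x, 4 elements are > x.
New sorted list: [2, 3, 7, 11, 14, 20, 30, 31]
New median = 25/2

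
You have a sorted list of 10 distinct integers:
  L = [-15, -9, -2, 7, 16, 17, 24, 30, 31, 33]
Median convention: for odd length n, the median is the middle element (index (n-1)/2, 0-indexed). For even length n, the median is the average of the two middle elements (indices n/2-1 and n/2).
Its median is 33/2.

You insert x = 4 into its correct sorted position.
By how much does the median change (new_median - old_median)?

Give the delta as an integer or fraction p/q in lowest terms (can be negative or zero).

Answer: -1/2

Derivation:
Old median = 33/2
After inserting x = 4: new sorted = [-15, -9, -2, 4, 7, 16, 17, 24, 30, 31, 33]
New median = 16
Delta = 16 - 33/2 = -1/2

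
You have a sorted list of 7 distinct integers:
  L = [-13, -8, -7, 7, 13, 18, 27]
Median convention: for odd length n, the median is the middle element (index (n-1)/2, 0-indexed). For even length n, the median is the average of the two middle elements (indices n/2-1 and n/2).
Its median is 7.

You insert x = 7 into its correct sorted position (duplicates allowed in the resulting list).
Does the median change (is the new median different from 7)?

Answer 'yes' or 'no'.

Old median = 7
Insert x = 7
New median = 7
Changed? no

Answer: no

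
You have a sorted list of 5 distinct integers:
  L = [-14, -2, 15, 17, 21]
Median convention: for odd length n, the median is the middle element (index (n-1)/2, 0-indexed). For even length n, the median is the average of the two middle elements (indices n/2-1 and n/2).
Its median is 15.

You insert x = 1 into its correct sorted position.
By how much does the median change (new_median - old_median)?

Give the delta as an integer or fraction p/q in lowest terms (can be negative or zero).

Answer: -7

Derivation:
Old median = 15
After inserting x = 1: new sorted = [-14, -2, 1, 15, 17, 21]
New median = 8
Delta = 8 - 15 = -7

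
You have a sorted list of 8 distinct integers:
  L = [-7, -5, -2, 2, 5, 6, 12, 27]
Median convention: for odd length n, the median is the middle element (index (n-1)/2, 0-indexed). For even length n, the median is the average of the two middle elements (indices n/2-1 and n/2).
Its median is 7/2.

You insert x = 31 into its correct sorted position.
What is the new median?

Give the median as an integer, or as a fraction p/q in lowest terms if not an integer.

Answer: 5

Derivation:
Old list (sorted, length 8): [-7, -5, -2, 2, 5, 6, 12, 27]
Old median = 7/2
Insert x = 31
Old length even (8). Middle pair: indices 3,4 = 2,5.
New length odd (9). New median = single middle element.
x = 31: 8 elements are < x, 0 elements are > x.
New sorted list: [-7, -5, -2, 2, 5, 6, 12, 27, 31]
New median = 5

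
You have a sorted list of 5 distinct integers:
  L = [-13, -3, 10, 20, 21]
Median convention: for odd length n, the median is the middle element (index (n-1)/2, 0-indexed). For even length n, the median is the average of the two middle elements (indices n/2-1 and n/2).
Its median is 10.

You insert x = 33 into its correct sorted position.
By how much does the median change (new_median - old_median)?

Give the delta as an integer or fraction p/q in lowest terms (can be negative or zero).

Old median = 10
After inserting x = 33: new sorted = [-13, -3, 10, 20, 21, 33]
New median = 15
Delta = 15 - 10 = 5

Answer: 5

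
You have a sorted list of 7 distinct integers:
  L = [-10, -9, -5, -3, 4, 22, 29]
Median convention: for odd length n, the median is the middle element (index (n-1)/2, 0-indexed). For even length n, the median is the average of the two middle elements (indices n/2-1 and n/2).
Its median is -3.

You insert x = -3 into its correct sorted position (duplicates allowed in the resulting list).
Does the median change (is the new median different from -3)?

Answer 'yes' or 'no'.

Answer: no

Derivation:
Old median = -3
Insert x = -3
New median = -3
Changed? no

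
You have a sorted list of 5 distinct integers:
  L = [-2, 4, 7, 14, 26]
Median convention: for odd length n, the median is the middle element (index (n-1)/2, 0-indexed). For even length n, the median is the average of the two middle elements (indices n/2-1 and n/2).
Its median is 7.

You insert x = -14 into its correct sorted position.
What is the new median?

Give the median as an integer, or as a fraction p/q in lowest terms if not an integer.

Answer: 11/2

Derivation:
Old list (sorted, length 5): [-2, 4, 7, 14, 26]
Old median = 7
Insert x = -14
Old length odd (5). Middle was index 2 = 7.
New length even (6). New median = avg of two middle elements.
x = -14: 0 elements are < x, 5 elements are > x.
New sorted list: [-14, -2, 4, 7, 14, 26]
New median = 11/2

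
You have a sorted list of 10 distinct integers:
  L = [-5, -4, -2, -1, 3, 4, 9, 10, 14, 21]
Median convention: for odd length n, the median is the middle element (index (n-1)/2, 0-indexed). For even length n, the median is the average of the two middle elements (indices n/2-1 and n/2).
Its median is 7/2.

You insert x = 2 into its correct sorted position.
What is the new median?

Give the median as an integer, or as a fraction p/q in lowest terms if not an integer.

Answer: 3

Derivation:
Old list (sorted, length 10): [-5, -4, -2, -1, 3, 4, 9, 10, 14, 21]
Old median = 7/2
Insert x = 2
Old length even (10). Middle pair: indices 4,5 = 3,4.
New length odd (11). New median = single middle element.
x = 2: 4 elements are < x, 6 elements are > x.
New sorted list: [-5, -4, -2, -1, 2, 3, 4, 9, 10, 14, 21]
New median = 3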